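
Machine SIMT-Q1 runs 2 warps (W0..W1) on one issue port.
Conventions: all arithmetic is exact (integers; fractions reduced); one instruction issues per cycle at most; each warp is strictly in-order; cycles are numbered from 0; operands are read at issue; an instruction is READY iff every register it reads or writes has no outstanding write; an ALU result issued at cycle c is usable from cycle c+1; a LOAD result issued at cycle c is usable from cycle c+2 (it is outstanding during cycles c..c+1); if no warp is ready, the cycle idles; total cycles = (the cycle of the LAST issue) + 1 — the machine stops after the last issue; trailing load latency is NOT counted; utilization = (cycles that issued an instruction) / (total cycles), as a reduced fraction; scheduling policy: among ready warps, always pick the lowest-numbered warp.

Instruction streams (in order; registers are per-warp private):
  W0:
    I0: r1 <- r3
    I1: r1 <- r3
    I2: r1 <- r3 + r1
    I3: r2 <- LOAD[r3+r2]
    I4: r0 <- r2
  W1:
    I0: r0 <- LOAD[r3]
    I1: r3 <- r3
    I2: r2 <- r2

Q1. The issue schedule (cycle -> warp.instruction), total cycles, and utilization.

cycle 0: W0.I0
cycle 1: W0.I1
cycle 2: W0.I2
cycle 3: W0.I3
cycle 4: W1.I0
cycle 5: W0.I4
cycle 6: W1.I1
cycle 7: W1.I2

Answer: 8 cycles, utilization 1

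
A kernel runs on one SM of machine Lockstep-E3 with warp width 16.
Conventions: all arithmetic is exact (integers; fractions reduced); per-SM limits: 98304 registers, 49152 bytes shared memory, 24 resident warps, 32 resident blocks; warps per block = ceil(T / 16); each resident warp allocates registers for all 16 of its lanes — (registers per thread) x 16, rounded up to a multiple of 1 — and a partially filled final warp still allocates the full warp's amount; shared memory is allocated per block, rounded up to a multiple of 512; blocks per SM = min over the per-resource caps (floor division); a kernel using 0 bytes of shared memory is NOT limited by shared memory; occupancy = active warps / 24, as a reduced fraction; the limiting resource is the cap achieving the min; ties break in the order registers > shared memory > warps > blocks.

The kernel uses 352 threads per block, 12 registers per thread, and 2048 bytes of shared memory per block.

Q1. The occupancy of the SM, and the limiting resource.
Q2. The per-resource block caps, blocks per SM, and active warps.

Answer: occupancy 11/12, limited by warps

registers: 23 blocks
shared memory: 24 blocks
warps: 1 block
blocks: 32 blocks

Answer: 1 block, 22 active warps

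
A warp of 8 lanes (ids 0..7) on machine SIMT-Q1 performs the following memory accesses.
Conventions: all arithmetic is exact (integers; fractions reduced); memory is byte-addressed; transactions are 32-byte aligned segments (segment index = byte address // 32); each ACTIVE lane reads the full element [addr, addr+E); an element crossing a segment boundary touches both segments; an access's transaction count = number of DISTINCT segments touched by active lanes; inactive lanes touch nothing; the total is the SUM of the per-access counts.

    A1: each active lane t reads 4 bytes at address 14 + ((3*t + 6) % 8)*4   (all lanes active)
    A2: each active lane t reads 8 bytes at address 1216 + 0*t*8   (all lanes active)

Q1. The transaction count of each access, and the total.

A1: 2 transactions
A2: 1 transaction

Answer: 2,1; total 3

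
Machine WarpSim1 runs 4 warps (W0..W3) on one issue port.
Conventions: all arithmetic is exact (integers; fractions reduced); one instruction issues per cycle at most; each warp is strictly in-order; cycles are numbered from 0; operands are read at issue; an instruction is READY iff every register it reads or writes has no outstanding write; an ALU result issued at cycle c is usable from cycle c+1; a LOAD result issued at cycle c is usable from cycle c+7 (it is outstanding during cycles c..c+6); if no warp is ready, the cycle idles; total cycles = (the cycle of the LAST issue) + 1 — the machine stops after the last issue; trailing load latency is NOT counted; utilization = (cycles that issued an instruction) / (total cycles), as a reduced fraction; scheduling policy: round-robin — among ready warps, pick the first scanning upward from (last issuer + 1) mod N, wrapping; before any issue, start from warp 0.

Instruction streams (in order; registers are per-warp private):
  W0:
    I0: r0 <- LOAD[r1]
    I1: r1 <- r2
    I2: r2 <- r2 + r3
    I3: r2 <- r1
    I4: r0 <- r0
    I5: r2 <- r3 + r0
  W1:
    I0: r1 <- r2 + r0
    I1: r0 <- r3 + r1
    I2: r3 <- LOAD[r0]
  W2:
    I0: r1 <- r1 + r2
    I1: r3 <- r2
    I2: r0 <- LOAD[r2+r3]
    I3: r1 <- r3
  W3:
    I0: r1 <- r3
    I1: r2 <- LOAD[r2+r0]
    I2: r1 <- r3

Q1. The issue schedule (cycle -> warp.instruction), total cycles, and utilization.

cycle 0: W0.I0
cycle 1: W1.I0
cycle 2: W2.I0
cycle 3: W3.I0
cycle 4: W0.I1
cycle 5: W1.I1
cycle 6: W2.I1
cycle 7: W3.I1
cycle 8: W0.I2
cycle 9: W1.I2
cycle 10: W2.I2
cycle 11: W3.I2
cycle 12: W0.I3
cycle 13: W2.I3
cycle 14: W0.I4
cycle 15: W0.I5

Answer: 16 cycles, utilization 1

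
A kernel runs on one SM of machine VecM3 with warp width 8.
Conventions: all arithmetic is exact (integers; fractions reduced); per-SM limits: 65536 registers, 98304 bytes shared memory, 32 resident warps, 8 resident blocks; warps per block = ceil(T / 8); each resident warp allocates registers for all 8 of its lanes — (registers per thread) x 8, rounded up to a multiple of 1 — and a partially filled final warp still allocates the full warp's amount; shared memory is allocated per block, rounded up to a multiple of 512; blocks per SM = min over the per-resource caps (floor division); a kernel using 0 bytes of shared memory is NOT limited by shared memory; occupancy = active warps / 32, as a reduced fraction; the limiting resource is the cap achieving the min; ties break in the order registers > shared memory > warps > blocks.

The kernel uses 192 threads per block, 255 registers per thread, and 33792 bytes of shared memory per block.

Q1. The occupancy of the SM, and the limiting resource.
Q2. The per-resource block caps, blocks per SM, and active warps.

Answer: occupancy 3/4, limited by registers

registers: 1 block
shared memory: 2 blocks
warps: 1 block
blocks: 8 blocks

Answer: 1 block, 24 active warps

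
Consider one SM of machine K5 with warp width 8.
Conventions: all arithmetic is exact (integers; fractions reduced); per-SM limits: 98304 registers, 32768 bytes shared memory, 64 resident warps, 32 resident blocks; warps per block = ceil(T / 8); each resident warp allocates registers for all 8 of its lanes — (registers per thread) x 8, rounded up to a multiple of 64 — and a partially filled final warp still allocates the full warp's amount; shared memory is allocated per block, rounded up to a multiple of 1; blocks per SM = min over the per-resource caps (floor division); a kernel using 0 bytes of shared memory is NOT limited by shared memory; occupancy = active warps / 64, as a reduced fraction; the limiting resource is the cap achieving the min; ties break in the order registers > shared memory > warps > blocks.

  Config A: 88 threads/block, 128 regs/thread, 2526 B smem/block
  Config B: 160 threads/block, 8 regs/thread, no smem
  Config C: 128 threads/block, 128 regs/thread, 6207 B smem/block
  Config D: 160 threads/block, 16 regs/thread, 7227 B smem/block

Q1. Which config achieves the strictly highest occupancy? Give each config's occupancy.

occupancies: A 55/64, B 15/16, C 1, D 15/16

Answer: C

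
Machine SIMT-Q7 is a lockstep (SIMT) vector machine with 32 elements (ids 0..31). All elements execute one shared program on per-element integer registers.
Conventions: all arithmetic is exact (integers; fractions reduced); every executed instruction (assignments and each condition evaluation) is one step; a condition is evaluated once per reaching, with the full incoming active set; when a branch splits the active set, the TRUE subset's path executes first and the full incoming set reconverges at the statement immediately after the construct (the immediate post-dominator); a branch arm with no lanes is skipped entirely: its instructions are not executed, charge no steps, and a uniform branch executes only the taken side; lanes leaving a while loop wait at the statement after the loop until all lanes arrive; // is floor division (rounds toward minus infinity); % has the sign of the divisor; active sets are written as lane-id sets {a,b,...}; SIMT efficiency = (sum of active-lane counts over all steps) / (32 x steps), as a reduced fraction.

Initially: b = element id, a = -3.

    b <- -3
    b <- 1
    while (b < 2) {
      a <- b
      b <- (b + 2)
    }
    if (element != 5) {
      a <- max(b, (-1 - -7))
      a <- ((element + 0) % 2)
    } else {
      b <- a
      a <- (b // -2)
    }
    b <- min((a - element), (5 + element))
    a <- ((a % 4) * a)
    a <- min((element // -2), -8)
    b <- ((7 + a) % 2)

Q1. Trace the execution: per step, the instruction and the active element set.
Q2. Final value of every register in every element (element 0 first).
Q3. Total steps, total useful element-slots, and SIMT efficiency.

step 0: b <- -3                      {0,1,2,3,4,5,6,7,8,9,10,11,12,13,14,15,16,17,18,19,20,21,22,23,24,25,26,27,28,29,30,31}
step 1: b <- 1                       {0,1,2,3,4,5,6,7,8,9,10,11,12,13,14,15,16,17,18,19,20,21,22,23,24,25,26,27,28,29,30,31}
step 2: eval (b < 2)                 {0,1,2,3,4,5,6,7,8,9,10,11,12,13,14,15,16,17,18,19,20,21,22,23,24,25,26,27,28,29,30,31}
step 3: a <- b                       {0,1,2,3,4,5,6,7,8,9,10,11,12,13,14,15,16,17,18,19,20,21,22,23,24,25,26,27,28,29,30,31}
step 4: b <- (b + 2)                 {0,1,2,3,4,5,6,7,8,9,10,11,12,13,14,15,16,17,18,19,20,21,22,23,24,25,26,27,28,29,30,31}
step 5: eval (b < 2)                 {0,1,2,3,4,5,6,7,8,9,10,11,12,13,14,15,16,17,18,19,20,21,22,23,24,25,26,27,28,29,30,31}
step 6: eval (element != 5)          {0,1,2,3,4,5,6,7,8,9,10,11,12,13,14,15,16,17,18,19,20,21,22,23,24,25,26,27,28,29,30,31}
step 7: a <- max(b, (-1 - -7))       {0,1,2,3,4,6,7,8,9,10,11,12,13,14,15,16,17,18,19,20,21,22,23,24,25,26,27,28,29,30,31}
step 8: a <- ((element + 0) % 2)     {0,1,2,3,4,6,7,8,9,10,11,12,13,14,15,16,17,18,19,20,21,22,23,24,25,26,27,28,29,30,31}
step 9: b <- a                       {5}
step 10: a <- (b // -2)               {5}
step 11: b <- min((a - element), (5 + element)) {0,1,2,3,4,5,6,7,8,9,10,11,12,13,14,15,16,17,18,19,20,21,22,23,24,25,26,27,28,29,30,31}
step 12: a <- ((a % 4) * a)           {0,1,2,3,4,5,6,7,8,9,10,11,12,13,14,15,16,17,18,19,20,21,22,23,24,25,26,27,28,29,30,31}
step 13: a <- min((element // -2), -8) {0,1,2,3,4,5,6,7,8,9,10,11,12,13,14,15,16,17,18,19,20,21,22,23,24,25,26,27,28,29,30,31}
step 14: b <- ((7 + a) % 2)           {0,1,2,3,4,5,6,7,8,9,10,11,12,13,14,15,16,17,18,19,20,21,22,23,24,25,26,27,28,29,30,31}

Answer: 15 steps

b: 1,1,1,1,1,1,1,1,1,1,1,1,1,1,1,1,1,0,0,1,1,0,0,1,1,0,0,1,1,0,0,1
a: -8,-8,-8,-8,-8,-8,-8,-8,-8,-8,-8,-8,-8,-8,-8,-8,-8,-9,-9,-10,-10,-11,-11,-12,-12,-13,-13,-14,-14,-15,-15,-16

steps = 15; useful = 416; efficiency = 416/480 = 13/15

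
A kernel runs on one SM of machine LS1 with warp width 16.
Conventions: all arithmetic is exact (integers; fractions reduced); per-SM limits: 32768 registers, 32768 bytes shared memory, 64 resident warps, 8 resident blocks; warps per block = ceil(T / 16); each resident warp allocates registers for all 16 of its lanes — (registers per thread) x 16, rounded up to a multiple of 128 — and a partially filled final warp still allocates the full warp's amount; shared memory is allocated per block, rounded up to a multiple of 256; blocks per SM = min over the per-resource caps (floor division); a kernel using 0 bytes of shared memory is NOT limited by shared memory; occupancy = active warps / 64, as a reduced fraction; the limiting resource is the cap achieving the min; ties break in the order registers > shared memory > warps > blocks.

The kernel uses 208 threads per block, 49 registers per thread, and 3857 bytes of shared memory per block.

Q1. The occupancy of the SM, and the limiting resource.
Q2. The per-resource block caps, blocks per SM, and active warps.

Answer: occupancy 13/32, limited by registers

registers: 2 blocks
shared memory: 8 blocks
warps: 4 blocks
blocks: 8 blocks

Answer: 2 blocks, 26 active warps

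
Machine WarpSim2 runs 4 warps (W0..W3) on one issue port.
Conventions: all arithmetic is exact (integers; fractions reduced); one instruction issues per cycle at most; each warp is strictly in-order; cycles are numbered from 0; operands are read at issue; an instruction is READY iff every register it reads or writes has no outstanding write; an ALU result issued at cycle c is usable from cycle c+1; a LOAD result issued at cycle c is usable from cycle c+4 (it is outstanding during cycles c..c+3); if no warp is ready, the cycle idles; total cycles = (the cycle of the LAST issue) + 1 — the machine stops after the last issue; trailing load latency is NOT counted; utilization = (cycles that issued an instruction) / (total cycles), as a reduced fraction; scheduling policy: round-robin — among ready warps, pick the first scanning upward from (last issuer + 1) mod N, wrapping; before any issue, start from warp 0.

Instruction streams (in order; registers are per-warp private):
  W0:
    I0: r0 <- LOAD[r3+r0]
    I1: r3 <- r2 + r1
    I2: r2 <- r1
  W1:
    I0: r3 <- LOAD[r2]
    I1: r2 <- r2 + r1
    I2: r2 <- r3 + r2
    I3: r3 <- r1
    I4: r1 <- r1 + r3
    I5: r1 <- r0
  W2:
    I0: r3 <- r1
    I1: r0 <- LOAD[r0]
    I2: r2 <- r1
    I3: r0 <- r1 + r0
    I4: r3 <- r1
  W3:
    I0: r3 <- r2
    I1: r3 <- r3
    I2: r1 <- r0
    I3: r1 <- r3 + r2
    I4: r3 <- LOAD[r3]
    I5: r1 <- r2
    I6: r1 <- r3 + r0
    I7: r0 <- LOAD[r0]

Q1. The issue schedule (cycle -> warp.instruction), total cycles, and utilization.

cycle 0: W0.I0
cycle 1: W1.I0
cycle 2: W2.I0
cycle 3: W3.I0
cycle 4: W0.I1
cycle 5: W1.I1
cycle 6: W2.I1
cycle 7: W3.I1
cycle 8: W0.I2
cycle 9: W1.I2
cycle 10: W2.I2
cycle 11: W3.I2
cycle 12: W1.I3
cycle 13: W2.I3
cycle 14: W3.I3
cycle 15: W1.I4
cycle 16: W2.I4
cycle 17: W3.I4
cycle 18: W1.I5
cycle 19: W3.I5
cycle 20: idle
cycle 21: W3.I6
cycle 22: W3.I7

Answer: 23 cycles, utilization 22/23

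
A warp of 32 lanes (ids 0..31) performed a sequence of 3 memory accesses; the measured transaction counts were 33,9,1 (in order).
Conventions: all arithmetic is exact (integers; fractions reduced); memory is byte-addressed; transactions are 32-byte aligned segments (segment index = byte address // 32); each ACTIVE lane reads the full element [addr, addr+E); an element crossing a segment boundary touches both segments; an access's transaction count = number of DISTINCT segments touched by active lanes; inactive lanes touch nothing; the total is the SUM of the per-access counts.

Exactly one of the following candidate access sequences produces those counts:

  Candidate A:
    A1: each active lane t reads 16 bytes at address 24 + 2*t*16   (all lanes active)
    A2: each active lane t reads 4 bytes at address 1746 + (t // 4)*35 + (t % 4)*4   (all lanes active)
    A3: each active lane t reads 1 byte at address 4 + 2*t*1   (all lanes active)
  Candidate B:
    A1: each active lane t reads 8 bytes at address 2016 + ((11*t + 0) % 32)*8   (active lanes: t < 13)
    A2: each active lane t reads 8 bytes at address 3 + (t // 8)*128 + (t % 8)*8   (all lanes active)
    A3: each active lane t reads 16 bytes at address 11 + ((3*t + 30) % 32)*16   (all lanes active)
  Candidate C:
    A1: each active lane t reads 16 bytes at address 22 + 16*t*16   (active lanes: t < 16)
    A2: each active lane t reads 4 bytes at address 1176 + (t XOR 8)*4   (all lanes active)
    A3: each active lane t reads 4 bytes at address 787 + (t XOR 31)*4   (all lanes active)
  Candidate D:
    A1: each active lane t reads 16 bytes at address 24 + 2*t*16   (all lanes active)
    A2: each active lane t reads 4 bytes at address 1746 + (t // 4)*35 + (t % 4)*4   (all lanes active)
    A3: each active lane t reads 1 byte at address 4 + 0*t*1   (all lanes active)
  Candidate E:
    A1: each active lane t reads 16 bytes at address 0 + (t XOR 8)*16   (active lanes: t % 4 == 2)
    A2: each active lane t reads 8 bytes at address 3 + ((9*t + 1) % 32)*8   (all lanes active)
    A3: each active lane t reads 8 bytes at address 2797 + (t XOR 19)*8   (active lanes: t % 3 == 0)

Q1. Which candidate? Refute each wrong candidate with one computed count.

A: A3 gives 3 transactions, not 1
B: A1 gives 6 transactions, not 33
C: A1 gives 32 transactions, not 33
E: A1 gives 8 transactions, not 33
D: all counts match (33,9,1)

Answer: D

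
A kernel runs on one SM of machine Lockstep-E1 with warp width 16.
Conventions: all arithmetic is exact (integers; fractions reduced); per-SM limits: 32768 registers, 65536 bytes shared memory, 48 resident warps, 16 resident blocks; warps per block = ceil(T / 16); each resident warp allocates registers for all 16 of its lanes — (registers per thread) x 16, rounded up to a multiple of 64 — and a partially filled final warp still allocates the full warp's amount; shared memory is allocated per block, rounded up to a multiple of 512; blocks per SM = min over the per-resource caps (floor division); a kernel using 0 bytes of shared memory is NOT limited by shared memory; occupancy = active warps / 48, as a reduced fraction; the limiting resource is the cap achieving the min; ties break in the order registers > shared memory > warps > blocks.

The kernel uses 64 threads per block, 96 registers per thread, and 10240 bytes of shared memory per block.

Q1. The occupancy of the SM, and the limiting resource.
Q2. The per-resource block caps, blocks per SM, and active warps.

Answer: occupancy 5/12, limited by registers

registers: 5 blocks
shared memory: 6 blocks
warps: 12 blocks
blocks: 16 blocks

Answer: 5 blocks, 20 active warps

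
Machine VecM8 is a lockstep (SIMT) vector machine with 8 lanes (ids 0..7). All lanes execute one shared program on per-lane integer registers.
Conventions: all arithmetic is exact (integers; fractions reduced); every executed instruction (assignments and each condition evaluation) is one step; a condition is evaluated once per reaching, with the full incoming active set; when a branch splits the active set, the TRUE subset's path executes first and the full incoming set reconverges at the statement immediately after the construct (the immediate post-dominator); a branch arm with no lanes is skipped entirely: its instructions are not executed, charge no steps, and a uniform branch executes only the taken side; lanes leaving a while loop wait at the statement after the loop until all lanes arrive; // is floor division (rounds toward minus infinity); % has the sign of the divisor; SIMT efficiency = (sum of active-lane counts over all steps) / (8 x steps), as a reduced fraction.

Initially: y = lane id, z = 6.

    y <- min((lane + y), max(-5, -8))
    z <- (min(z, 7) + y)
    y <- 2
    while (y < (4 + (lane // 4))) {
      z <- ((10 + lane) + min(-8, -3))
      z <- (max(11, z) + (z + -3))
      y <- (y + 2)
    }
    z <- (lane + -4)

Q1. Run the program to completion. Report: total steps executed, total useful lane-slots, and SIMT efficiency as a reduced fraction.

Answer: 13 steps, 88 useful, 11/13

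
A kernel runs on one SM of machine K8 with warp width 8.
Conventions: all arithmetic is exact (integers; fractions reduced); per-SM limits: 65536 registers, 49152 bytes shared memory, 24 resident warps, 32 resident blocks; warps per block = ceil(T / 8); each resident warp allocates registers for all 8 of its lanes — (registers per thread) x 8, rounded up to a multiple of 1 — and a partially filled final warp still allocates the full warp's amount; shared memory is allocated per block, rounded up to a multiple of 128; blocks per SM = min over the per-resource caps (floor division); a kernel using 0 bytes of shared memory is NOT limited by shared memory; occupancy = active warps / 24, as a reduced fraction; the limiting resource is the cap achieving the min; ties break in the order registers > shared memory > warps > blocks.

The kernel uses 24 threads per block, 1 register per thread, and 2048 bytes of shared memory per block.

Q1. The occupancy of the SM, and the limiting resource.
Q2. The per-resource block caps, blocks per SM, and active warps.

Answer: occupancy 1, limited by warps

registers: 2730 blocks
shared memory: 24 blocks
warps: 8 blocks
blocks: 32 blocks

Answer: 8 blocks, 24 active warps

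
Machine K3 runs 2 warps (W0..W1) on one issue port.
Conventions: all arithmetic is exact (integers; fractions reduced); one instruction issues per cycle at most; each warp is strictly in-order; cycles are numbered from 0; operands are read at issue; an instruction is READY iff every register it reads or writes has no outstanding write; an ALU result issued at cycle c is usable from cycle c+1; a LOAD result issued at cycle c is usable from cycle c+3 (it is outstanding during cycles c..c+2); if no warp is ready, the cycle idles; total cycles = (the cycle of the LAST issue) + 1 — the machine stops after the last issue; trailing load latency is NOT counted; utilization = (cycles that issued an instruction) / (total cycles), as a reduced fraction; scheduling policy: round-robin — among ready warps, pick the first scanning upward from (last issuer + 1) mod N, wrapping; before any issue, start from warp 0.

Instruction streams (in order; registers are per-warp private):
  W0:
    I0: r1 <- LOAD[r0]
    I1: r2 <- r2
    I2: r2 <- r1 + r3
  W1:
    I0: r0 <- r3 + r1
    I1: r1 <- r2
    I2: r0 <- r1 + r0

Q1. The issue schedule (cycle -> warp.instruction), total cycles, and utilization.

cycle 0: W0.I0
cycle 1: W1.I0
cycle 2: W0.I1
cycle 3: W1.I1
cycle 4: W0.I2
cycle 5: W1.I2

Answer: 6 cycles, utilization 1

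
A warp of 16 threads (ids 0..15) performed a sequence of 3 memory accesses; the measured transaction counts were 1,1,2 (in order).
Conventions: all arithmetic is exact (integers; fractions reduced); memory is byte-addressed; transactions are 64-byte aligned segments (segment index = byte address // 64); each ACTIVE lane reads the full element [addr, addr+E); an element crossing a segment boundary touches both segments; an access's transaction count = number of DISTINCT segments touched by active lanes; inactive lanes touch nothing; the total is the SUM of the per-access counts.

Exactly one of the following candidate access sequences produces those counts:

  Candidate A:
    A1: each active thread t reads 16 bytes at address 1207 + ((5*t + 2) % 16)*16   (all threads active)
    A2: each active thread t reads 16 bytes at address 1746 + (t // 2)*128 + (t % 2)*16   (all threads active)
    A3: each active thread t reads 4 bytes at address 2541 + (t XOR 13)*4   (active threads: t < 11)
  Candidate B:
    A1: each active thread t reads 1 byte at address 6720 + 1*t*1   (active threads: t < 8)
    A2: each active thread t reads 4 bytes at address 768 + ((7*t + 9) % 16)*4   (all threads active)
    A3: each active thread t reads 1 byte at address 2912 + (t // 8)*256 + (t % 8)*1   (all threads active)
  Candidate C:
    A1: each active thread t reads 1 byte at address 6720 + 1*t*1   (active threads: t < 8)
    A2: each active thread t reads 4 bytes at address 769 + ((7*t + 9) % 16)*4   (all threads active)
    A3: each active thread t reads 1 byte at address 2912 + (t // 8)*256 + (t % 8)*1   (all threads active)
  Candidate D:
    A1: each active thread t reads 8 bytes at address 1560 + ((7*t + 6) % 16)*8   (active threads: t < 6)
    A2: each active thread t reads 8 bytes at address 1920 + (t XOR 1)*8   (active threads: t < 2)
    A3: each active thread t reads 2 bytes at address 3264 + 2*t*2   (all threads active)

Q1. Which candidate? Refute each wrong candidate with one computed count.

A: A1 gives 5 transactions, not 1
C: A2 gives 2 transactions, not 1
D: A1 gives 3 transactions, not 1
B: all counts match (1,1,2)

Answer: B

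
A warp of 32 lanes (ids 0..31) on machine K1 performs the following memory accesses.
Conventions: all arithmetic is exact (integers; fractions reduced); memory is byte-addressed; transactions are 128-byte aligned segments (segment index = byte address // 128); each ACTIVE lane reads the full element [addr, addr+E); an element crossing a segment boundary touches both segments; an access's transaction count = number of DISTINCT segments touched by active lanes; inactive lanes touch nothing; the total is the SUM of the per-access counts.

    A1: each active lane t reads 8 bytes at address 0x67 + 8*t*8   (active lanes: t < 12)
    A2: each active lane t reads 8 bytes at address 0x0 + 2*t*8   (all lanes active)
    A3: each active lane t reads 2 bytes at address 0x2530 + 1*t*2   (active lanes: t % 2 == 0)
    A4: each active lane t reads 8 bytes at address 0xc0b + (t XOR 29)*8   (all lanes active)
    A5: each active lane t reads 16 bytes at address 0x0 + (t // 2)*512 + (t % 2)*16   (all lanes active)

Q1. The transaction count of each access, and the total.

A1: 7 transactions
A2: 4 transactions
A3: 1 transaction
A4: 3 transactions
A5: 16 transactions

Answer: 7,4,1,3,16; total 31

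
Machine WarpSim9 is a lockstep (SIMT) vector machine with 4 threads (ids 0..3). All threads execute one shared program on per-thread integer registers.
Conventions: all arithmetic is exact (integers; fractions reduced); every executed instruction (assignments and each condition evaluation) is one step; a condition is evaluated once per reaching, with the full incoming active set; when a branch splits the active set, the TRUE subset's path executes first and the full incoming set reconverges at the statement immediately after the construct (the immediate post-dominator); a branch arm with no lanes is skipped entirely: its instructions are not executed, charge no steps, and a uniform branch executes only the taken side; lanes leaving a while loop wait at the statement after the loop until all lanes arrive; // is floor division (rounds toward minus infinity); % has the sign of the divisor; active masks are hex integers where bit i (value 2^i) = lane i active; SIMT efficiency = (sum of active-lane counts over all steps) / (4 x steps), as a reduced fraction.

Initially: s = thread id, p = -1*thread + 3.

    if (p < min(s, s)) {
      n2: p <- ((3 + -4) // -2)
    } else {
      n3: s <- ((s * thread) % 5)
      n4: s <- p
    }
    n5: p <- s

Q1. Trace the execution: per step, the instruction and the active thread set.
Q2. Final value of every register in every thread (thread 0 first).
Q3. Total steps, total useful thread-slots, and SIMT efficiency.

step 0: eval (p < min(s, s))         0xf
step 1: p <- ((3 + -4) // -2)        0xc
step 2: s <- ((s * thread) % 5)      0x3
step 3: s <- p                       0x3
step 4: p <- s                       0xf

Answer: 5 steps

s: 3,2,2,3
p: 3,2,2,3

steps = 5; useful = 14; efficiency = 14/20 = 7/10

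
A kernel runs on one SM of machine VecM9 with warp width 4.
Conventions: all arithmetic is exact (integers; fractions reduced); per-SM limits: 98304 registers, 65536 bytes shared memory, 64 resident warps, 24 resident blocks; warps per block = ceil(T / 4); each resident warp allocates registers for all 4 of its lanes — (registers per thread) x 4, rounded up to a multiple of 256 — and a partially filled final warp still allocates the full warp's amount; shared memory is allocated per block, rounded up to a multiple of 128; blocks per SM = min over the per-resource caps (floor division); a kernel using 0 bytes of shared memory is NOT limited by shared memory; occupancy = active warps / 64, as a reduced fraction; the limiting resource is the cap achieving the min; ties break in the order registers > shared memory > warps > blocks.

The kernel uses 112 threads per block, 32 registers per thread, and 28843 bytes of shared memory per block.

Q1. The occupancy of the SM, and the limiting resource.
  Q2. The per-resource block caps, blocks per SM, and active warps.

Answer: occupancy 7/8, limited by shared memory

registers: 13 blocks
shared memory: 2 blocks
warps: 2 blocks
blocks: 24 blocks

Answer: 2 blocks, 56 active warps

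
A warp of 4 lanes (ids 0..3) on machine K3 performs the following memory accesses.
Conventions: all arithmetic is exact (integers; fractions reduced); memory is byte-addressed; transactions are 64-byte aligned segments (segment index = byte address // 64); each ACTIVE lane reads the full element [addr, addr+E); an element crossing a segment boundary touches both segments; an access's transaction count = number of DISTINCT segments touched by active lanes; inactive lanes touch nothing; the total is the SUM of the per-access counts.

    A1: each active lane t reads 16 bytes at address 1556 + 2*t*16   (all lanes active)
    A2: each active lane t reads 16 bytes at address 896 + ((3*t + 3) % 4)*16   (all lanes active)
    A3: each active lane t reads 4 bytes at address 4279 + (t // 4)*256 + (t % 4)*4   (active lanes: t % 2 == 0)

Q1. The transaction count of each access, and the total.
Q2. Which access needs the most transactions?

A1: 3 transactions
A2: 1 transaction
A3: 2 transactions

Answer: 3,1,2; total 6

Answer: A1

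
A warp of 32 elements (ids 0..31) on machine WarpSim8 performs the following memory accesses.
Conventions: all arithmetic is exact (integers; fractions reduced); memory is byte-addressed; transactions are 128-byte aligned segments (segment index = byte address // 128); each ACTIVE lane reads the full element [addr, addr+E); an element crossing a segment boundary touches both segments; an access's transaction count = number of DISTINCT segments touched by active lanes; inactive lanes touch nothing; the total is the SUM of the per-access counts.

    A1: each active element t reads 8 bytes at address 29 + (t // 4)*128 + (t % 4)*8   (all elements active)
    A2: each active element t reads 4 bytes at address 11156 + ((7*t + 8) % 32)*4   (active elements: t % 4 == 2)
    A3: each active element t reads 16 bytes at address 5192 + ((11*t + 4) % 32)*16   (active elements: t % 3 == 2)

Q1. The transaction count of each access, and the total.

A1: 8 transactions
A2: 2 transactions
A3: 4 transactions

Answer: 8,2,4; total 14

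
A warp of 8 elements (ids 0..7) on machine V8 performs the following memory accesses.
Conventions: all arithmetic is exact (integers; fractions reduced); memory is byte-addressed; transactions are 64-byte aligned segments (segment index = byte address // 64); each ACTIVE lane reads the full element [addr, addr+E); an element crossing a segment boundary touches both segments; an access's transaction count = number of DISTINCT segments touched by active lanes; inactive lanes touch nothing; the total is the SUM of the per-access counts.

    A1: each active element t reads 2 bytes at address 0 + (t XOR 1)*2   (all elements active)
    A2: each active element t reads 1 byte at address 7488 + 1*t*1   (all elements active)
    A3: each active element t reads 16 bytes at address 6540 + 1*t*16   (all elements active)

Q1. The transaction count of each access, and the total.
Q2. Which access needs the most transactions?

A1: 1 transaction
A2: 1 transaction
A3: 3 transactions

Answer: 1,1,3; total 5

Answer: A3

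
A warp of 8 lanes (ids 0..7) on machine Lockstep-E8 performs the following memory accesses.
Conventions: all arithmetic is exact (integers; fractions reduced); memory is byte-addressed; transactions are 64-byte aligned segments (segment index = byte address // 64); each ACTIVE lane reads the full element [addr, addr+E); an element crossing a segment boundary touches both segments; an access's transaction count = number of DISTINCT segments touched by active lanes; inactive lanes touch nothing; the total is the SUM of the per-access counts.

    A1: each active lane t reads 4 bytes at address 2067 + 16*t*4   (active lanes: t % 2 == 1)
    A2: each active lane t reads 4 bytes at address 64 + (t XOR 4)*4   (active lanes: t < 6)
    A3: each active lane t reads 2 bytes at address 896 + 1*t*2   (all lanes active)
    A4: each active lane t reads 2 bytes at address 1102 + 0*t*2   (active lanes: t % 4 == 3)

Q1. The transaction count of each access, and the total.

A1: 4 transactions
A2: 1 transaction
A3: 1 transaction
A4: 1 transaction

Answer: 4,1,1,1; total 7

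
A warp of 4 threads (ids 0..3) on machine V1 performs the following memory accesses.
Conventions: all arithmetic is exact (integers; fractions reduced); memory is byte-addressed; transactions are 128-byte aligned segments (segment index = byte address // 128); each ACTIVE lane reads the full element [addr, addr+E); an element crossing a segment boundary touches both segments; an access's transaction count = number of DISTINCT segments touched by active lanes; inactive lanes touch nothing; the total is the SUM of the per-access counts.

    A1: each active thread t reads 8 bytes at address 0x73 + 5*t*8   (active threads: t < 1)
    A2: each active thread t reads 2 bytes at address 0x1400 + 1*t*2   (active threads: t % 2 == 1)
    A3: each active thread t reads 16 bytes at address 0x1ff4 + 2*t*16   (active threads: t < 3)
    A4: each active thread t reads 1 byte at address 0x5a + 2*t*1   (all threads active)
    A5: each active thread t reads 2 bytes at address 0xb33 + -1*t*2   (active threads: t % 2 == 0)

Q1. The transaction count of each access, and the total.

A1: 1 transaction
A2: 1 transaction
A3: 2 transactions
A4: 1 transaction
A5: 1 transaction

Answer: 1,1,2,1,1; total 6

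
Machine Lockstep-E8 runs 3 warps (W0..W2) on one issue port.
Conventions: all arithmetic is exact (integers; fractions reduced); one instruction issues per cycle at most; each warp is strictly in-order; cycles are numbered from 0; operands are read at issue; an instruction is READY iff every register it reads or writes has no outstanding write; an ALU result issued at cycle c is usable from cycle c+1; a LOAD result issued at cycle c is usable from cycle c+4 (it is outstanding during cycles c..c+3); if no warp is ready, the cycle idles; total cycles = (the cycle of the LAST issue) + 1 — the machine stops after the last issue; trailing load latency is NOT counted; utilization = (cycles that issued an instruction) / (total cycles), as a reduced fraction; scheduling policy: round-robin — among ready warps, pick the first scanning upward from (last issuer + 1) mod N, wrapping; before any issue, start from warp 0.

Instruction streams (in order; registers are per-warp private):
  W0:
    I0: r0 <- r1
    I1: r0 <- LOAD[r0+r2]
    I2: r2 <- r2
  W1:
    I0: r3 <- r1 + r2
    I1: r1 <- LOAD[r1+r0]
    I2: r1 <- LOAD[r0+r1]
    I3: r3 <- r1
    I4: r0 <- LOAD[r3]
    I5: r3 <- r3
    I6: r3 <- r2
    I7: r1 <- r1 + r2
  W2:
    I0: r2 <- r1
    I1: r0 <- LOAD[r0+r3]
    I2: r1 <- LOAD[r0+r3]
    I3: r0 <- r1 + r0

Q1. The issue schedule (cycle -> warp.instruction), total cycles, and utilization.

cycle 0: W0.I0
cycle 1: W1.I0
cycle 2: W2.I0
cycle 3: W0.I1
cycle 4: W1.I1
cycle 5: W2.I1
cycle 6: W0.I2
cycle 7: idle
cycle 8: W1.I2
cycle 9: W2.I2
cycle 10: idle
cycle 11: idle
cycle 12: W1.I3
cycle 13: W2.I3
cycle 14: W1.I4
cycle 15: W1.I5
cycle 16: W1.I6
cycle 17: W1.I7

Answer: 18 cycles, utilization 5/6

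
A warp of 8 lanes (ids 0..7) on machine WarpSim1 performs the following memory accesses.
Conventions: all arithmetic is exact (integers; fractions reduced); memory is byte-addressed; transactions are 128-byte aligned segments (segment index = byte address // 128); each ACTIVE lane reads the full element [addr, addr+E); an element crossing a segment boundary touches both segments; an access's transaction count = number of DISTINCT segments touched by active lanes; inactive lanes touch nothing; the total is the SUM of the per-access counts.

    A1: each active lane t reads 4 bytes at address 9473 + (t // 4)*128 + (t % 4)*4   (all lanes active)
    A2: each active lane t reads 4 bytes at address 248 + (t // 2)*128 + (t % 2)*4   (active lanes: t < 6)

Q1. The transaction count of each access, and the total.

A1: 2 transactions
A2: 3 transactions

Answer: 2,3; total 5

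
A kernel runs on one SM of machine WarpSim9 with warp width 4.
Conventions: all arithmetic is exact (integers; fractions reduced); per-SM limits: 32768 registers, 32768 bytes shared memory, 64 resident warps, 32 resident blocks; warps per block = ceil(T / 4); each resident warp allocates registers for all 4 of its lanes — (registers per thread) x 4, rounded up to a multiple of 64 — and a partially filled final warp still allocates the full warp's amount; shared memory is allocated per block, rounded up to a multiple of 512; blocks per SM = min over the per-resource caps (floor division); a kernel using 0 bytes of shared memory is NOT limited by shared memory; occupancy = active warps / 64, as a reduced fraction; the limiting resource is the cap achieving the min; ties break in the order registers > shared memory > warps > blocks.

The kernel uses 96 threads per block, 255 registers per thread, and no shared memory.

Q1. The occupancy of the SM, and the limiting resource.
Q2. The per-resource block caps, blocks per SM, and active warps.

Answer: occupancy 3/8, limited by registers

registers: 1 block
shared memory: no limit (kernel uses none)
warps: 2 blocks
blocks: 32 blocks

Answer: 1 block, 24 active warps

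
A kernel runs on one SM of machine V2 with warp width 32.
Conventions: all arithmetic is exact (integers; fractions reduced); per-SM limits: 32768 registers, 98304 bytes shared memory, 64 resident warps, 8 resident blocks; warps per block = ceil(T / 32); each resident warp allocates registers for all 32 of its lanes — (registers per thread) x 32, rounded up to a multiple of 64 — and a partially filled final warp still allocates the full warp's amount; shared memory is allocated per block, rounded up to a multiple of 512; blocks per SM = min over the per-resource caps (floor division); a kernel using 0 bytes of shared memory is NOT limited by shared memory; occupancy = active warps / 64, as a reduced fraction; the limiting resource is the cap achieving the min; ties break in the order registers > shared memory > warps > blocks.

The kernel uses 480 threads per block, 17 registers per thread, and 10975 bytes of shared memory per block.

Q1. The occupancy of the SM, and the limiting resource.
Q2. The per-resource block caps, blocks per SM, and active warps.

Answer: occupancy 45/64, limited by registers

registers: 3 blocks
shared memory: 8 blocks
warps: 4 blocks
blocks: 8 blocks

Answer: 3 blocks, 45 active warps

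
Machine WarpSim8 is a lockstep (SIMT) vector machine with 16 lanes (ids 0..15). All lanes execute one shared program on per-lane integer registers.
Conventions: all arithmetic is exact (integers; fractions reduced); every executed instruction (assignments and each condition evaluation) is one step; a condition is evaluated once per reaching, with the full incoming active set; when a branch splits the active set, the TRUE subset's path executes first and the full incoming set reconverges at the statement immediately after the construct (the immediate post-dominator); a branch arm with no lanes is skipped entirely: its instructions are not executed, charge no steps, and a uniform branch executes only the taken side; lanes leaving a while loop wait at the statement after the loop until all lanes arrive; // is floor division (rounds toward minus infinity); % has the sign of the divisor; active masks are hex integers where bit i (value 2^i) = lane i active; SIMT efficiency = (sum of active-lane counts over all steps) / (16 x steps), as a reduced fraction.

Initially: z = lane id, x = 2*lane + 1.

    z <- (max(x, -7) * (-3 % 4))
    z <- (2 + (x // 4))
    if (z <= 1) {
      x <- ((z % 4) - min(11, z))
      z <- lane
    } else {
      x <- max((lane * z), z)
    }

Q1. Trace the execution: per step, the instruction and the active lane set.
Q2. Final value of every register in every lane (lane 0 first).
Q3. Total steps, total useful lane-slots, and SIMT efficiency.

step 0: z <- (max(x, -7) * (-3 % 4)) 0xffff
step 1: z <- (2 + (x // 4))          0xffff
step 2: eval (z <= 1)                0xffff
step 3: x <- max((lane * z), z)      0xffff

Answer: 4 steps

z: 2,2,3,3,4,4,5,5,6,6,7,7,8,8,9,9
x: 2,2,6,9,16,20,30,35,48,54,70,77,96,104,126,135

steps = 4; useful = 64; efficiency = 64/64 = 1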